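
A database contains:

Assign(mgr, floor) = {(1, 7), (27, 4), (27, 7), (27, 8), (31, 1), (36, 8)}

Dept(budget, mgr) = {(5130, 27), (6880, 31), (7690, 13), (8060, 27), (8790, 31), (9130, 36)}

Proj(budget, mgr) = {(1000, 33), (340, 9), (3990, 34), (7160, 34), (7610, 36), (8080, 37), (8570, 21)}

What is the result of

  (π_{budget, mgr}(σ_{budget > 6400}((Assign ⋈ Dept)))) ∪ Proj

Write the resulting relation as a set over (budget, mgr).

Natural join on mgr: {(27, 4, 5130), (27, 4, 8060), (27, 7, 5130), (27, 7, 8060), (27, 8, 5130), (27, 8, 8060), (31, 1, 6880), (31, 1, 8790), (36, 8, 9130)}
Apply σ_{budget > 6400}; surviving tuples: {(27, 4, 8060), (27, 7, 8060), (27, 8, 8060), (31, 1, 6880), (31, 1, 8790), (36, 8, 9130)}
π_{budget, mgr} gives {(6880, 31), (8060, 27), (8790, 31), (9130, 36)} (2 duplicate(s) eliminated).
Union: {(6880, 31), (8060, 27), (8790, 31), (9130, 36)} with {(1000, 33), (340, 9), (3990, 34), (7160, 34), (7610, 36), (8080, 37), (8570, 21)} → {(1000, 33), (340, 9), (3990, 34), (6880, 31), (7160, 34), (7610, 36), (8060, 27), (8080, 37), (8570, 21), (8790, 31), (9130, 36)}

{(1000, 33), (340, 9), (3990, 34), (6880, 31), (7160, 34), (7610, 36), (8060, 27), (8080, 37), (8570, 21), (8790, 31), (9130, 36)}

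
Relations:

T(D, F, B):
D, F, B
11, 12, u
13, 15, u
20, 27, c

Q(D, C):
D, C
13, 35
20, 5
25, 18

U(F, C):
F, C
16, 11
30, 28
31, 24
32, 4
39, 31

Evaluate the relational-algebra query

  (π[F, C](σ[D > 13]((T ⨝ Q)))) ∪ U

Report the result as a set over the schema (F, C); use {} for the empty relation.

{(16, 11), (27, 5), (30, 28), (31, 24), (32, 4), (39, 31)}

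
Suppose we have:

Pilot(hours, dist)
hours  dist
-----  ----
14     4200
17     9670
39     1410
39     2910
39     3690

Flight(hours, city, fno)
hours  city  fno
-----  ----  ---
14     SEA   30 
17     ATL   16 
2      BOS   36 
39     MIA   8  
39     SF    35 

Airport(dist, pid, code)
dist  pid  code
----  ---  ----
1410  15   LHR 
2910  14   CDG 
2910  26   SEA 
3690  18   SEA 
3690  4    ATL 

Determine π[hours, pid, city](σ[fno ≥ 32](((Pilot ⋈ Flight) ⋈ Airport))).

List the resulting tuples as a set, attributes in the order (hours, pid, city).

{(39, 14, SF), (39, 15, SF), (39, 18, SF), (39, 26, SF), (39, 4, SF)}

Pilot ⋈ Flight (natural join on hours): {(14, 4200, SEA, 30), (17, 9670, ATL, 16), (39, 1410, MIA, 8), (39, 1410, SF, 35), (39, 2910, MIA, 8), (39, 2910, SF, 35), (39, 3690, MIA, 8), (39, 3690, SF, 35)}
(Pilot ⋈ Flight) ⋈ Airport (natural join on dist): {(39, 1410, MIA, 8, 15, LHR), (39, 1410, SF, 35, 15, LHR), (39, 2910, MIA, 8, 14, CDG), (39, 2910, MIA, 8, 26, SEA), (39, 2910, SF, 35, 14, CDG), (39, 2910, SF, 35, 26, SEA), (39, 3690, MIA, 8, 18, SEA), (39, 3690, MIA, 8, 4, ATL), (39, 3690, SF, 35, 18, SEA), (39, 3690, SF, 35, 4, ATL)}
Apply σ_{fno ≥ 32}; surviving tuples: {(39, 1410, SF, 35, 15, LHR), (39, 2910, SF, 35, 14, CDG), (39, 2910, SF, 35, 26, SEA), (39, 3690, SF, 35, 18, SEA), (39, 3690, SF, 35, 4, ATL)}
π[hours, pid, city]: project onto (hours, pid, city) → {(39, 14, SF), (39, 15, SF), (39, 18, SF), (39, 26, SF), (39, 4, SF)}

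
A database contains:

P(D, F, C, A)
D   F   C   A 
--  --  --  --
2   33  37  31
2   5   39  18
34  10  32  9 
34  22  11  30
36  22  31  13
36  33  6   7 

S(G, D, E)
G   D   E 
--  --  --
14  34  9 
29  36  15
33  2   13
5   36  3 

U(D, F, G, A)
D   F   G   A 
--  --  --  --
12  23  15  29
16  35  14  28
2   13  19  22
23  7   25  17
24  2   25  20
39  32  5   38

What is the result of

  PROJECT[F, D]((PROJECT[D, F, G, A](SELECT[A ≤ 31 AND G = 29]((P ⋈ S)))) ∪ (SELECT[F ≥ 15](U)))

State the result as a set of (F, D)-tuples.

{(22, 36), (23, 12), (32, 39), (33, 36), (35, 16)}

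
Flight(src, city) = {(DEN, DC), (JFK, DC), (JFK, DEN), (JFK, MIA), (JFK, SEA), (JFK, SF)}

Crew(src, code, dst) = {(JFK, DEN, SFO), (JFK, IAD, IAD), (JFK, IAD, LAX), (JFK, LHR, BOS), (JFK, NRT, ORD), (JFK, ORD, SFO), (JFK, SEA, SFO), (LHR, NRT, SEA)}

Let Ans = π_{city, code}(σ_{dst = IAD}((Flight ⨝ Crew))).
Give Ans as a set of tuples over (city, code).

{(DC, IAD), (DEN, IAD), (MIA, IAD), (SEA, IAD), (SF, IAD)}

Flight ⋈ Crew (natural join on src): {(JFK, DC, DEN, SFO), (JFK, DC, IAD, IAD), (JFK, DC, IAD, LAX), (JFK, DC, LHR, BOS), (JFK, DC, NRT, ORD), (JFK, DC, ORD, SFO), (JFK, DC, SEA, SFO), (JFK, DEN, DEN, SFO), (JFK, DEN, IAD, IAD), (JFK, DEN, IAD, LAX), (JFK, DEN, LHR, BOS), (JFK, DEN, NRT, ORD), (JFK, DEN, ORD, SFO), (JFK, DEN, SEA, SFO), (JFK, MIA, DEN, SFO), (JFK, MIA, IAD, IAD), (JFK, MIA, IAD, LAX), (JFK, MIA, LHR, BOS), (JFK, MIA, NRT, ORD), (JFK, MIA, ORD, SFO), (JFK, MIA, SEA, SFO), (JFK, SEA, DEN, SFO), (JFK, SEA, IAD, IAD), (JFK, SEA, IAD, LAX), (JFK, SEA, LHR, BOS), (JFK, SEA, NRT, ORD), (JFK, SEA, ORD, SFO), (JFK, SEA, SEA, SFO), (JFK, SF, DEN, SFO), (JFK, SF, IAD, IAD), (JFK, SF, IAD, LAX), (JFK, SF, LHR, BOS), (JFK, SF, NRT, ORD), (JFK, SF, ORD, SFO), (JFK, SF, SEA, SFO)}
Selection dst = IAD: {(JFK, DC, IAD, IAD), (JFK, DEN, IAD, IAD), (JFK, MIA, IAD, IAD), (JFK, SEA, IAD, IAD), (JFK, SF, IAD, IAD)}
π[city, code]: project onto (city, code) → {(DC, IAD), (DEN, IAD), (MIA, IAD), (SEA, IAD), (SF, IAD)}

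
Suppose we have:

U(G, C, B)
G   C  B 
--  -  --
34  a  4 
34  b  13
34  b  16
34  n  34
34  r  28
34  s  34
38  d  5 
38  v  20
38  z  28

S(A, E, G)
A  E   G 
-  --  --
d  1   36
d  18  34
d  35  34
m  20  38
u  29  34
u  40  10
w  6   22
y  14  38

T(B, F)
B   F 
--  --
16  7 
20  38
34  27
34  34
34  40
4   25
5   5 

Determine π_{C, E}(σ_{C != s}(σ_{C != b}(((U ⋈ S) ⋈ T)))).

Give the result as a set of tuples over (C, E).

{(a, 18), (a, 29), (a, 35), (d, 14), (d, 20), (n, 18), (n, 29), (n, 35), (v, 14), (v, 20)}

Natural join on G: {(34, a, 4, d, 18), (34, a, 4, d, 35), (34, a, 4, u, 29), (34, b, 13, d, 18), (34, b, 13, d, 35), (34, b, 13, u, 29), (34, b, 16, d, 18), (34, b, 16, d, 35), (34, b, 16, u, 29), (34, n, 34, d, 18), (34, n, 34, d, 35), (34, n, 34, u, 29), (34, r, 28, d, 18), (34, r, 28, d, 35), (34, r, 28, u, 29), (34, s, 34, d, 18), (34, s, 34, d, 35), (34, s, 34, u, 29), (38, d, 5, m, 20), (38, d, 5, y, 14), (38, v, 20, m, 20), (38, v, 20, y, 14), (38, z, 28, m, 20), (38, z, 28, y, 14)}
Natural join on B: {(34, a, 4, d, 18, 25), (34, a, 4, d, 35, 25), (34, a, 4, u, 29, 25), (34, b, 16, d, 18, 7), (34, b, 16, d, 35, 7), (34, b, 16, u, 29, 7), (34, n, 34, d, 18, 27), (34, n, 34, d, 18, 34), (34, n, 34, d, 18, 40), (34, n, 34, d, 35, 27), (34, n, 34, d, 35, 34), (34, n, 34, d, 35, 40), (34, n, 34, u, 29, 27), (34, n, 34, u, 29, 34), (34, n, 34, u, 29, 40), (34, s, 34, d, 18, 27), (34, s, 34, d, 18, 34), (34, s, 34, d, 18, 40), (34, s, 34, d, 35, 27), (34, s, 34, d, 35, 34), (34, s, 34, d, 35, 40), (34, s, 34, u, 29, 27), (34, s, 34, u, 29, 34), (34, s, 34, u, 29, 40), (38, d, 5, m, 20, 5), (38, d, 5, y, 14, 5), (38, v, 20, m, 20, 38), (38, v, 20, y, 14, 38)}
σ[C != b]: keep tuples satisfying C != b → {(34, a, 4, d, 18, 25), (34, a, 4, d, 35, 25), (34, a, 4, u, 29, 25), (34, n, 34, d, 18, 27), (34, n, 34, d, 18, 34), (34, n, 34, d, 18, 40), (34, n, 34, d, 35, 27), (34, n, 34, d, 35, 34), (34, n, 34, d, 35, 40), (34, n, 34, u, 29, 27), (34, n, 34, u, 29, 34), (34, n, 34, u, 29, 40), (34, s, 34, d, 18, 27), (34, s, 34, d, 18, 34), (34, s, 34, d, 18, 40), (34, s, 34, d, 35, 27), (34, s, 34, d, 35, 34), (34, s, 34, d, 35, 40), (34, s, 34, u, 29, 27), (34, s, 34, u, 29, 34), (34, s, 34, u, 29, 40), (38, d, 5, m, 20, 5), (38, d, 5, y, 14, 5), (38, v, 20, m, 20, 38), (38, v, 20, y, 14, 38)}
σ[C != s]: keep tuples satisfying C != s → {(34, a, 4, d, 18, 25), (34, a, 4, d, 35, 25), (34, a, 4, u, 29, 25), (34, n, 34, d, 18, 27), (34, n, 34, d, 18, 34), (34, n, 34, d, 18, 40), (34, n, 34, d, 35, 27), (34, n, 34, d, 35, 34), (34, n, 34, d, 35, 40), (34, n, 34, u, 29, 27), (34, n, 34, u, 29, 34), (34, n, 34, u, 29, 40), (38, d, 5, m, 20, 5), (38, d, 5, y, 14, 5), (38, v, 20, m, 20, 38), (38, v, 20, y, 14, 38)}
Projecting to C, E (6 duplicate(s) eliminated): {(a, 18), (a, 29), (a, 35), (d, 14), (d, 20), (n, 18), (n, 29), (n, 35), (v, 14), (v, 20)}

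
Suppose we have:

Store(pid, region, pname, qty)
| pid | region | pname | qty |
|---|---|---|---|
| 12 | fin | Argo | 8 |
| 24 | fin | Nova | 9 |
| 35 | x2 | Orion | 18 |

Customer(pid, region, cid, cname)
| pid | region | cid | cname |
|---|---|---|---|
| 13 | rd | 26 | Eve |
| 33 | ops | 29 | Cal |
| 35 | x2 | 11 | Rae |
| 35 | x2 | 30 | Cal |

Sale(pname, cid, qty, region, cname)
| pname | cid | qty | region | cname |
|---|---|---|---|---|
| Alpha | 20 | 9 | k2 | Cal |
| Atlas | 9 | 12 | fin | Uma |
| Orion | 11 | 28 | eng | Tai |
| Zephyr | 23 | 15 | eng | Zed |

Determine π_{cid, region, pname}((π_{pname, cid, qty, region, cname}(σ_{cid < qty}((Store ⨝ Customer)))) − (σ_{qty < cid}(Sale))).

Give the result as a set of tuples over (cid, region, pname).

{(11, x2, Orion)}

Store ⋈ Customer (natural join on pid, region): {(35, x2, Orion, 18, 11, Rae), (35, x2, Orion, 18, 30, Cal)}
Selection cid < qty: {(35, x2, Orion, 18, 11, Rae)}
π[pname, cid, qty, region, cname]: project onto (pname, cid, qty, region, cname) → {(Orion, 11, 18, x2, Rae)}
Selection qty < cid: {(Alpha, 20, 9, k2, Cal), (Zephyr, 23, 15, eng, Zed)}
Set difference of the two operands is {(Orion, 11, 18, x2, Rae)}.
π[cid, region, pname]: project onto (cid, region, pname) → {(11, x2, Orion)}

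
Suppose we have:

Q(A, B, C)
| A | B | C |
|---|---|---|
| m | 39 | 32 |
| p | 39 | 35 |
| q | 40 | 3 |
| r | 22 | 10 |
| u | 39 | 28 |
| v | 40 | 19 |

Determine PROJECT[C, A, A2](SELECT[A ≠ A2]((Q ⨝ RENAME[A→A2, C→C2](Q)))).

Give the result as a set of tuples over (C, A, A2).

ρ[A→A2, C→C2]: schema becomes (A2, B, C2); tuples unchanged.
Q ⋈ RENAME[A→A2, C→C2](Q) (natural join on B): {(m, 39, 32, m, 32), (m, 39, 32, p, 35), (m, 39, 32, u, 28), (p, 39, 35, m, 32), (p, 39, 35, p, 35), (p, 39, 35, u, 28), (q, 40, 3, q, 3), (q, 40, 3, v, 19), (r, 22, 10, r, 10), (u, 39, 28, m, 32), (u, 39, 28, p, 35), (u, 39, 28, u, 28), (v, 40, 19, q, 3), (v, 40, 19, v, 19)}
Selection A ≠ A2: {(m, 39, 32, p, 35), (m, 39, 32, u, 28), (p, 39, 35, m, 32), (p, 39, 35, u, 28), (q, 40, 3, v, 19), (u, 39, 28, m, 32), (u, 39, 28, p, 35), (v, 40, 19, q, 3)}
π[C, A, A2]: project onto (C, A, A2) → {(19, v, q), (28, u, m), (28, u, p), (3, q, v), (32, m, p), (32, m, u), (35, p, m), (35, p, u)}

{(19, v, q), (28, u, m), (28, u, p), (3, q, v), (32, m, p), (32, m, u), (35, p, m), (35, p, u)}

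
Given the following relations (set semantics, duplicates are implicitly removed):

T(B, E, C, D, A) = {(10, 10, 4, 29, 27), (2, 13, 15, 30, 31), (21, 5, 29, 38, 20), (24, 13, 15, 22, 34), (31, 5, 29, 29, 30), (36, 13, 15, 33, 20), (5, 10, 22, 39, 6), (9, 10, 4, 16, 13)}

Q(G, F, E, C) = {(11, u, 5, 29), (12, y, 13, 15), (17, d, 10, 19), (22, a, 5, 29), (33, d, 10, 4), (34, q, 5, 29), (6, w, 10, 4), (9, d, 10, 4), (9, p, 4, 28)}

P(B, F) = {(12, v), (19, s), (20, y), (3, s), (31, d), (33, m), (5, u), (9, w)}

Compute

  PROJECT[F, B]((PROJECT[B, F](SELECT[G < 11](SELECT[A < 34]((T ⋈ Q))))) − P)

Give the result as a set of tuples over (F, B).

T ⋈ Q (natural join on E, C): {(10, 10, 4, 29, 27, 33, d), (10, 10, 4, 29, 27, 6, w), (10, 10, 4, 29, 27, 9, d), (2, 13, 15, 30, 31, 12, y), (21, 5, 29, 38, 20, 11, u), (21, 5, 29, 38, 20, 22, a), (21, 5, 29, 38, 20, 34, q), (24, 13, 15, 22, 34, 12, y), (31, 5, 29, 29, 30, 11, u), (31, 5, 29, 29, 30, 22, a), (31, 5, 29, 29, 30, 34, q), (36, 13, 15, 33, 20, 12, y), (9, 10, 4, 16, 13, 33, d), (9, 10, 4, 16, 13, 6, w), (9, 10, 4, 16, 13, 9, d)}
Apply σ_{A < 34}; surviving tuples: {(10, 10, 4, 29, 27, 33, d), (10, 10, 4, 29, 27, 6, w), (10, 10, 4, 29, 27, 9, d), (2, 13, 15, 30, 31, 12, y), (21, 5, 29, 38, 20, 11, u), (21, 5, 29, 38, 20, 22, a), (21, 5, 29, 38, 20, 34, q), (31, 5, 29, 29, 30, 11, u), (31, 5, 29, 29, 30, 22, a), (31, 5, 29, 29, 30, 34, q), (36, 13, 15, 33, 20, 12, y), (9, 10, 4, 16, 13, 33, d), (9, 10, 4, 16, 13, 6, w), (9, 10, 4, 16, 13, 9, d)}
Apply σ_{G < 11}; surviving tuples: {(10, 10, 4, 29, 27, 6, w), (10, 10, 4, 29, 27, 9, d), (9, 10, 4, 16, 13, 6, w), (9, 10, 4, 16, 13, 9, d)}
Keep only column(s) B, F: {(10, d), (10, w), (9, d), (9, w)}
Taking the difference: {(10, d), (10, w), (9, d)}
Keep only column(s) F, B: {(d, 10), (d, 9), (w, 10)}

{(d, 10), (d, 9), (w, 10)}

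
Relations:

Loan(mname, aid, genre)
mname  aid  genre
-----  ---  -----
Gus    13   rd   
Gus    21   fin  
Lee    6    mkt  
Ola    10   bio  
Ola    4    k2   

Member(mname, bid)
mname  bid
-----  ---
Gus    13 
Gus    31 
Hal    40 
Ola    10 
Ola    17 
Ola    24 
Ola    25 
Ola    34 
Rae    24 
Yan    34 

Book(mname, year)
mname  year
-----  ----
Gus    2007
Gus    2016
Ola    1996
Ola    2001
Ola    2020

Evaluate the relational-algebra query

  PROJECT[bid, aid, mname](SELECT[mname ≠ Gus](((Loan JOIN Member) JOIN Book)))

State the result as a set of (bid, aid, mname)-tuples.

{(10, 10, Ola), (10, 4, Ola), (17, 10, Ola), (17, 4, Ola), (24, 10, Ola), (24, 4, Ola), (25, 10, Ola), (25, 4, Ola), (34, 10, Ola), (34, 4, Ola)}

Loan ⋈ Member (natural join on mname): {(Gus, 13, rd, 13), (Gus, 13, rd, 31), (Gus, 21, fin, 13), (Gus, 21, fin, 31), (Ola, 10, bio, 10), (Ola, 10, bio, 17), (Ola, 10, bio, 24), (Ola, 10, bio, 25), (Ola, 10, bio, 34), (Ola, 4, k2, 10), (Ola, 4, k2, 17), (Ola, 4, k2, 24), (Ola, 4, k2, 25), (Ola, 4, k2, 34)}
(Loan JOIN Member) ⋈ Book (natural join on mname): {(Gus, 13, rd, 13, 2007), (Gus, 13, rd, 13, 2016), (Gus, 13, rd, 31, 2007), (Gus, 13, rd, 31, 2016), (Gus, 21, fin, 13, 2007), (Gus, 21, fin, 13, 2016), (Gus, 21, fin, 31, 2007), (Gus, 21, fin, 31, 2016), (Ola, 10, bio, 10, 1996), (Ola, 10, bio, 10, 2001), (Ola, 10, bio, 10, 2020), (Ola, 10, bio, 17, 1996), (Ola, 10, bio, 17, 2001), (Ola, 10, bio, 17, 2020), (Ola, 10, bio, 24, 1996), (Ola, 10, bio, 24, 2001), (Ola, 10, bio, 24, 2020), (Ola, 10, bio, 25, 1996), (Ola, 10, bio, 25, 2001), (Ola, 10, bio, 25, 2020), (Ola, 10, bio, 34, 1996), (Ola, 10, bio, 34, 2001), (Ola, 10, bio, 34, 2020), (Ola, 4, k2, 10, 1996), (Ola, 4, k2, 10, 2001), (Ola, 4, k2, 10, 2020), (Ola, 4, k2, 17, 1996), (Ola, 4, k2, 17, 2001), (Ola, 4, k2, 17, 2020), (Ola, 4, k2, 24, 1996), (Ola, 4, k2, 24, 2001), (Ola, 4, k2, 24, 2020), (Ola, 4, k2, 25, 1996), (Ola, 4, k2, 25, 2001), (Ola, 4, k2, 25, 2020), (Ola, 4, k2, 34, 1996), (Ola, 4, k2, 34, 2001), (Ola, 4, k2, 34, 2020)}
σ[mname ≠ Gus]: keep tuples satisfying mname ≠ Gus → {(Ola, 10, bio, 10, 1996), (Ola, 10, bio, 10, 2001), (Ola, 10, bio, 10, 2020), (Ola, 10, bio, 17, 1996), (Ola, 10, bio, 17, 2001), (Ola, 10, bio, 17, 2020), (Ola, 10, bio, 24, 1996), (Ola, 10, bio, 24, 2001), (Ola, 10, bio, 24, 2020), (Ola, 10, bio, 25, 1996), (Ola, 10, bio, 25, 2001), (Ola, 10, bio, 25, 2020), (Ola, 10, bio, 34, 1996), (Ola, 10, bio, 34, 2001), (Ola, 10, bio, 34, 2020), (Ola, 4, k2, 10, 1996), (Ola, 4, k2, 10, 2001), (Ola, 4, k2, 10, 2020), (Ola, 4, k2, 17, 1996), (Ola, 4, k2, 17, 2001), (Ola, 4, k2, 17, 2020), (Ola, 4, k2, 24, 1996), (Ola, 4, k2, 24, 2001), (Ola, 4, k2, 24, 2020), (Ola, 4, k2, 25, 1996), (Ola, 4, k2, 25, 2001), (Ola, 4, k2, 25, 2020), (Ola, 4, k2, 34, 1996), (Ola, 4, k2, 34, 2001), (Ola, 4, k2, 34, 2020)}
Keep only column(s) bid, aid, mname (20 duplicate(s) eliminated): {(10, 10, Ola), (10, 4, Ola), (17, 10, Ola), (17, 4, Ola), (24, 10, Ola), (24, 4, Ola), (25, 10, Ola), (25, 4, Ola), (34, 10, Ola), (34, 4, Ola)}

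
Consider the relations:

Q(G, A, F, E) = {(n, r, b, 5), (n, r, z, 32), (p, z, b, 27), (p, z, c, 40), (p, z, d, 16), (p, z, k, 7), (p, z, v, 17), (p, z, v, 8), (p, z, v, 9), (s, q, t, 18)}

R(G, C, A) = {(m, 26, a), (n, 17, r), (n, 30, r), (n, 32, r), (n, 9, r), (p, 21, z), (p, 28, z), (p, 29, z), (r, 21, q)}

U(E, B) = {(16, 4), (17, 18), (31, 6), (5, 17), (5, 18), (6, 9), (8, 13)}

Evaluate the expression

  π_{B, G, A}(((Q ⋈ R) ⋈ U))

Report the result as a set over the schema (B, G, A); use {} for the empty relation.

{(13, p, z), (17, n, r), (18, n, r), (18, p, z), (4, p, z)}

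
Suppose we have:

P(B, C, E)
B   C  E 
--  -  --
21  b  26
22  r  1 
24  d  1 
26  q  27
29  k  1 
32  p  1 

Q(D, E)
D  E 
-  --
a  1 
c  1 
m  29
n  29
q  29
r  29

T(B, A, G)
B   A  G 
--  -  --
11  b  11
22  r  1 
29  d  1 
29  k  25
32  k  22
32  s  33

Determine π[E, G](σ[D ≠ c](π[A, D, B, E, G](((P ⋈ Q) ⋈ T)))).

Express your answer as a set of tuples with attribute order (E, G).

{(1, 1), (1, 22), (1, 25), (1, 33)}

P ⋈ Q (natural join on E): {(22, r, 1, a), (22, r, 1, c), (24, d, 1, a), (24, d, 1, c), (29, k, 1, a), (29, k, 1, c), (32, p, 1, a), (32, p, 1, c)}
(P ⋈ Q) ⋈ T (natural join on B): {(22, r, 1, a, r, 1), (22, r, 1, c, r, 1), (29, k, 1, a, d, 1), (29, k, 1, a, k, 25), (29, k, 1, c, d, 1), (29, k, 1, c, k, 25), (32, p, 1, a, k, 22), (32, p, 1, a, s, 33), (32, p, 1, c, k, 22), (32, p, 1, c, s, 33)}
π[A, D, B, E, G]: project onto (A, D, B, E, G) → {(d, a, 29, 1, 1), (d, c, 29, 1, 1), (k, a, 29, 1, 25), (k, a, 32, 1, 22), (k, c, 29, 1, 25), (k, c, 32, 1, 22), (r, a, 22, 1, 1), (r, c, 22, 1, 1), (s, a, 32, 1, 33), (s, c, 32, 1, 33)}
Apply σ_{D ≠ c}; surviving tuples: {(d, a, 29, 1, 1), (k, a, 29, 1, 25), (k, a, 32, 1, 22), (r, a, 22, 1, 1), (s, a, 32, 1, 33)}
π[E, G]: project onto (E, G) (1 duplicate(s) eliminated) → {(1, 1), (1, 22), (1, 25), (1, 33)}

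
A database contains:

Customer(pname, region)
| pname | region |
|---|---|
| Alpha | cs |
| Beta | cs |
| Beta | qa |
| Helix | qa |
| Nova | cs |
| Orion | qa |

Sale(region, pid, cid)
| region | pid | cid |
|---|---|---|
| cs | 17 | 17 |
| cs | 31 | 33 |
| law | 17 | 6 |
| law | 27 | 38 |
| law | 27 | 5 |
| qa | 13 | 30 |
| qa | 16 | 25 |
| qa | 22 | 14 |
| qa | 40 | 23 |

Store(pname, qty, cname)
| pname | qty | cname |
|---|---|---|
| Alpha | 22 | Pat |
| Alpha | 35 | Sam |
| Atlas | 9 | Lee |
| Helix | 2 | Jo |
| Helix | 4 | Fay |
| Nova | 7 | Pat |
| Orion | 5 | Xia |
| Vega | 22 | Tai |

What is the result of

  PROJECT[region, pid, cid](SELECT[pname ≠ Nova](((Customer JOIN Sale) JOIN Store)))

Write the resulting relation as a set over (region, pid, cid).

Customer ⋈ Sale (natural join on region): {(Alpha, cs, 17, 17), (Alpha, cs, 31, 33), (Beta, cs, 17, 17), (Beta, cs, 31, 33), (Beta, qa, 13, 30), (Beta, qa, 16, 25), (Beta, qa, 22, 14), (Beta, qa, 40, 23), (Helix, qa, 13, 30), (Helix, qa, 16, 25), (Helix, qa, 22, 14), (Helix, qa, 40, 23), (Nova, cs, 17, 17), (Nova, cs, 31, 33), (Orion, qa, 13, 30), (Orion, qa, 16, 25), (Orion, qa, 22, 14), (Orion, qa, 40, 23)}
(Customer JOIN Sale) ⋈ Store (natural join on pname): {(Alpha, cs, 17, 17, 22, Pat), (Alpha, cs, 17, 17, 35, Sam), (Alpha, cs, 31, 33, 22, Pat), (Alpha, cs, 31, 33, 35, Sam), (Helix, qa, 13, 30, 2, Jo), (Helix, qa, 13, 30, 4, Fay), (Helix, qa, 16, 25, 2, Jo), (Helix, qa, 16, 25, 4, Fay), (Helix, qa, 22, 14, 2, Jo), (Helix, qa, 22, 14, 4, Fay), (Helix, qa, 40, 23, 2, Jo), (Helix, qa, 40, 23, 4, Fay), (Nova, cs, 17, 17, 7, Pat), (Nova, cs, 31, 33, 7, Pat), (Orion, qa, 13, 30, 5, Xia), (Orion, qa, 16, 25, 5, Xia), (Orion, qa, 22, 14, 5, Xia), (Orion, qa, 40, 23, 5, Xia)}
σ[pname ≠ Nova]: keep tuples satisfying pname ≠ Nova → {(Alpha, cs, 17, 17, 22, Pat), (Alpha, cs, 17, 17, 35, Sam), (Alpha, cs, 31, 33, 22, Pat), (Alpha, cs, 31, 33, 35, Sam), (Helix, qa, 13, 30, 2, Jo), (Helix, qa, 13, 30, 4, Fay), (Helix, qa, 16, 25, 2, Jo), (Helix, qa, 16, 25, 4, Fay), (Helix, qa, 22, 14, 2, Jo), (Helix, qa, 22, 14, 4, Fay), (Helix, qa, 40, 23, 2, Jo), (Helix, qa, 40, 23, 4, Fay), (Orion, qa, 13, 30, 5, Xia), (Orion, qa, 16, 25, 5, Xia), (Orion, qa, 22, 14, 5, Xia), (Orion, qa, 40, 23, 5, Xia)}
Projecting to region, pid, cid (10 duplicate(s) eliminated): {(cs, 17, 17), (cs, 31, 33), (qa, 13, 30), (qa, 16, 25), (qa, 22, 14), (qa, 40, 23)}

{(cs, 17, 17), (cs, 31, 33), (qa, 13, 30), (qa, 16, 25), (qa, 22, 14), (qa, 40, 23)}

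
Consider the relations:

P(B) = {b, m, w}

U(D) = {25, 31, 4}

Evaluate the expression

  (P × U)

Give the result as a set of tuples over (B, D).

{(b, 25), (b, 31), (b, 4), (m, 25), (m, 31), (m, 4), (w, 25), (w, 31), (w, 4)}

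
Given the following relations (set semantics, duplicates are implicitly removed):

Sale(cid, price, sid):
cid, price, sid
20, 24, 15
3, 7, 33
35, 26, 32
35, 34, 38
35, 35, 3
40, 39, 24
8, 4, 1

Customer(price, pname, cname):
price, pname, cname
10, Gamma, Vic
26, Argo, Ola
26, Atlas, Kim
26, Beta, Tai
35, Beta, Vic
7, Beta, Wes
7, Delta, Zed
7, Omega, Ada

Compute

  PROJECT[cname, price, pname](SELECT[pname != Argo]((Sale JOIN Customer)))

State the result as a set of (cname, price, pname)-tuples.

Joining Sale and Customer on price yields {(3, 7, 33, Beta, Wes), (3, 7, 33, Delta, Zed), (3, 7, 33, Omega, Ada), (35, 26, 32, Argo, Ola), (35, 26, 32, Atlas, Kim), (35, 26, 32, Beta, Tai), (35, 35, 3, Beta, Vic)}.
Selection pname != Argo: {(3, 7, 33, Beta, Wes), (3, 7, 33, Delta, Zed), (3, 7, 33, Omega, Ada), (35, 26, 32, Atlas, Kim), (35, 26, 32, Beta, Tai), (35, 35, 3, Beta, Vic)}
π[cname, price, pname]: project onto (cname, price, pname) → {(Ada, 7, Omega), (Kim, 26, Atlas), (Tai, 26, Beta), (Vic, 35, Beta), (Wes, 7, Beta), (Zed, 7, Delta)}

{(Ada, 7, Omega), (Kim, 26, Atlas), (Tai, 26, Beta), (Vic, 35, Beta), (Wes, 7, Beta), (Zed, 7, Delta)}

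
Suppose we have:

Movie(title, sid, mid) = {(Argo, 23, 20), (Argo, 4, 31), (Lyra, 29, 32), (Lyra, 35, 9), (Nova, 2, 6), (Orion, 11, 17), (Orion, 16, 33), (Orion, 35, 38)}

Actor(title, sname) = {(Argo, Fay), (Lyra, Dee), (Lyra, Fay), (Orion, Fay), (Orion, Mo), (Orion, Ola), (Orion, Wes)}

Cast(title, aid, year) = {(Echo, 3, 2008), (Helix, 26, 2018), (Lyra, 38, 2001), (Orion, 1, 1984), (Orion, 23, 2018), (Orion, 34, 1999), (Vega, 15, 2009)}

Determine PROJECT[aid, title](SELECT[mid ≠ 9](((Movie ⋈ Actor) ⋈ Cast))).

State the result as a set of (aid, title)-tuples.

Natural join on title: {(Argo, 23, 20, Fay), (Argo, 4, 31, Fay), (Lyra, 29, 32, Dee), (Lyra, 29, 32, Fay), (Lyra, 35, 9, Dee), (Lyra, 35, 9, Fay), (Orion, 11, 17, Fay), (Orion, 11, 17, Mo), (Orion, 11, 17, Ola), (Orion, 11, 17, Wes), (Orion, 16, 33, Fay), (Orion, 16, 33, Mo), (Orion, 16, 33, Ola), (Orion, 16, 33, Wes), (Orion, 35, 38, Fay), (Orion, 35, 38, Mo), (Orion, 35, 38, Ola), (Orion, 35, 38, Wes)}
Natural join on title: {(Lyra, 29, 32, Dee, 38, 2001), (Lyra, 29, 32, Fay, 38, 2001), (Lyra, 35, 9, Dee, 38, 2001), (Lyra, 35, 9, Fay, 38, 2001), (Orion, 11, 17, Fay, 1, 1984), (Orion, 11, 17, Fay, 23, 2018), (Orion, 11, 17, Fay, 34, 1999), (Orion, 11, 17, Mo, 1, 1984), (Orion, 11, 17, Mo, 23, 2018), (Orion, 11, 17, Mo, 34, 1999), (Orion, 11, 17, Ola, 1, 1984), (Orion, 11, 17, Ola, 23, 2018), (Orion, 11, 17, Ola, 34, 1999), (Orion, 11, 17, Wes, 1, 1984), (Orion, 11, 17, Wes, 23, 2018), (Orion, 11, 17, Wes, 34, 1999), (Orion, 16, 33, Fay, 1, 1984), (Orion, 16, 33, Fay, 23, 2018), (Orion, 16, 33, Fay, 34, 1999), (Orion, 16, 33, Mo, 1, 1984), (Orion, 16, 33, Mo, 23, 2018), (Orion, 16, 33, Mo, 34, 1999), (Orion, 16, 33, Ola, 1, 1984), (Orion, 16, 33, Ola, 23, 2018), (Orion, 16, 33, Ola, 34, 1999), (Orion, 16, 33, Wes, 1, 1984), (Orion, 16, 33, Wes, 23, 2018), (Orion, 16, 33, Wes, 34, 1999), (Orion, 35, 38, Fay, 1, 1984), (Orion, 35, 38, Fay, 23, 2018), (Orion, 35, 38, Fay, 34, 1999), (Orion, 35, 38, Mo, 1, 1984), (Orion, 35, 38, Mo, 23, 2018), (Orion, 35, 38, Mo, 34, 1999), (Orion, 35, 38, Ola, 1, 1984), (Orion, 35, 38, Ola, 23, 2018), (Orion, 35, 38, Ola, 34, 1999), (Orion, 35, 38, Wes, 1, 1984), (Orion, 35, 38, Wes, 23, 2018), (Orion, 35, 38, Wes, 34, 1999)}
Apply σ_{mid ≠ 9}; surviving tuples: {(Lyra, 29, 32, Dee, 38, 2001), (Lyra, 29, 32, Fay, 38, 2001), (Orion, 11, 17, Fay, 1, 1984), (Orion, 11, 17, Fay, 23, 2018), (Orion, 11, 17, Fay, 34, 1999), (Orion, 11, 17, Mo, 1, 1984), (Orion, 11, 17, Mo, 23, 2018), (Orion, 11, 17, Mo, 34, 1999), (Orion, 11, 17, Ola, 1, 1984), (Orion, 11, 17, Ola, 23, 2018), (Orion, 11, 17, Ola, 34, 1999), (Orion, 11, 17, Wes, 1, 1984), (Orion, 11, 17, Wes, 23, 2018), (Orion, 11, 17, Wes, 34, 1999), (Orion, 16, 33, Fay, 1, 1984), (Orion, 16, 33, Fay, 23, 2018), (Orion, 16, 33, Fay, 34, 1999), (Orion, 16, 33, Mo, 1, 1984), (Orion, 16, 33, Mo, 23, 2018), (Orion, 16, 33, Mo, 34, 1999), (Orion, 16, 33, Ola, 1, 1984), (Orion, 16, 33, Ola, 23, 2018), (Orion, 16, 33, Ola, 34, 1999), (Orion, 16, 33, Wes, 1, 1984), (Orion, 16, 33, Wes, 23, 2018), (Orion, 16, 33, Wes, 34, 1999), (Orion, 35, 38, Fay, 1, 1984), (Orion, 35, 38, Fay, 23, 2018), (Orion, 35, 38, Fay, 34, 1999), (Orion, 35, 38, Mo, 1, 1984), (Orion, 35, 38, Mo, 23, 2018), (Orion, 35, 38, Mo, 34, 1999), (Orion, 35, 38, Ola, 1, 1984), (Orion, 35, 38, Ola, 23, 2018), (Orion, 35, 38, Ola, 34, 1999), (Orion, 35, 38, Wes, 1, 1984), (Orion, 35, 38, Wes, 23, 2018), (Orion, 35, 38, Wes, 34, 1999)}
π[aid, title]: project onto (aid, title) (34 duplicate(s) eliminated) → {(1, Orion), (23, Orion), (34, Orion), (38, Lyra)}

{(1, Orion), (23, Orion), (34, Orion), (38, Lyra)}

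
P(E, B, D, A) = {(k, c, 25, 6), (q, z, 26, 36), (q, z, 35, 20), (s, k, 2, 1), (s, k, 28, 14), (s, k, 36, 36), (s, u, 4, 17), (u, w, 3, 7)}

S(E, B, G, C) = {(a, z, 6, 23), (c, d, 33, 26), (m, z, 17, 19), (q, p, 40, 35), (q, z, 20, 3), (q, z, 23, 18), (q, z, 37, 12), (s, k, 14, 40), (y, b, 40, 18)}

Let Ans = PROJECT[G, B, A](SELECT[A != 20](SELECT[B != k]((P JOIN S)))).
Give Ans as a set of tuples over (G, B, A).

Joining P and S on E, B yields {(q, z, 26, 36, 20, 3), (q, z, 26, 36, 23, 18), (q, z, 26, 36, 37, 12), (q, z, 35, 20, 20, 3), (q, z, 35, 20, 23, 18), (q, z, 35, 20, 37, 12), (s, k, 2, 1, 14, 40), (s, k, 28, 14, 14, 40), (s, k, 36, 36, 14, 40)}.
Apply σ_{B != k}; surviving tuples: {(q, z, 26, 36, 20, 3), (q, z, 26, 36, 23, 18), (q, z, 26, 36, 37, 12), (q, z, 35, 20, 20, 3), (q, z, 35, 20, 23, 18), (q, z, 35, 20, 37, 12)}
Apply σ_{A != 20}; surviving tuples: {(q, z, 26, 36, 20, 3), (q, z, 26, 36, 23, 18), (q, z, 26, 36, 37, 12)}
π_{G, B, A} gives {(20, z, 36), (23, z, 36), (37, z, 36)}.

{(20, z, 36), (23, z, 36), (37, z, 36)}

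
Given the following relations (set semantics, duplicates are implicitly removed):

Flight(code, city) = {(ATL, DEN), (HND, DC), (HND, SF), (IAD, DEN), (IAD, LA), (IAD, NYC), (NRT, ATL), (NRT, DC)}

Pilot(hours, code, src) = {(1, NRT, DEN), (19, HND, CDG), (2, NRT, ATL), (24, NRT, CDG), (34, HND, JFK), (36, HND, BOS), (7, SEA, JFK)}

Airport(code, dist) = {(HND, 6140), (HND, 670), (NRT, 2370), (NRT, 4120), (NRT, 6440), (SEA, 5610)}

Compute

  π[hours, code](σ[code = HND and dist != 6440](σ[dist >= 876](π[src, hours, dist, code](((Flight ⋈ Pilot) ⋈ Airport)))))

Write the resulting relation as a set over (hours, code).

Flight ⋈ Pilot (natural join on code): {(HND, DC, 19, CDG), (HND, DC, 34, JFK), (HND, DC, 36, BOS), (HND, SF, 19, CDG), (HND, SF, 34, JFK), (HND, SF, 36, BOS), (NRT, ATL, 1, DEN), (NRT, ATL, 2, ATL), (NRT, ATL, 24, CDG), (NRT, DC, 1, DEN), (NRT, DC, 2, ATL), (NRT, DC, 24, CDG)}
(Flight ⋈ Pilot) ⋈ Airport (natural join on code): {(HND, DC, 19, CDG, 6140), (HND, DC, 19, CDG, 670), (HND, DC, 34, JFK, 6140), (HND, DC, 34, JFK, 670), (HND, DC, 36, BOS, 6140), (HND, DC, 36, BOS, 670), (HND, SF, 19, CDG, 6140), (HND, SF, 19, CDG, 670), (HND, SF, 34, JFK, 6140), (HND, SF, 34, JFK, 670), (HND, SF, 36, BOS, 6140), (HND, SF, 36, BOS, 670), (NRT, ATL, 1, DEN, 2370), (NRT, ATL, 1, DEN, 4120), (NRT, ATL, 1, DEN, 6440), (NRT, ATL, 2, ATL, 2370), (NRT, ATL, 2, ATL, 4120), (NRT, ATL, 2, ATL, 6440), (NRT, ATL, 24, CDG, 2370), (NRT, ATL, 24, CDG, 4120), (NRT, ATL, 24, CDG, 6440), (NRT, DC, 1, DEN, 2370), (NRT, DC, 1, DEN, 4120), (NRT, DC, 1, DEN, 6440), (NRT, DC, 2, ATL, 2370), (NRT, DC, 2, ATL, 4120), (NRT, DC, 2, ATL, 6440), (NRT, DC, 24, CDG, 2370), (NRT, DC, 24, CDG, 4120), (NRT, DC, 24, CDG, 6440)}
Keep only column(s) src, hours, dist, code (15 duplicate(s) eliminated): {(ATL, 2, 2370, NRT), (ATL, 2, 4120, NRT), (ATL, 2, 6440, NRT), (BOS, 36, 6140, HND), (BOS, 36, 670, HND), (CDG, 19, 6140, HND), (CDG, 19, 670, HND), (CDG, 24, 2370, NRT), (CDG, 24, 4120, NRT), (CDG, 24, 6440, NRT), (DEN, 1, 2370, NRT), (DEN, 1, 4120, NRT), (DEN, 1, 6440, NRT), (JFK, 34, 6140, HND), (JFK, 34, 670, HND)}
σ[dist >= 876]: keep tuples satisfying dist >= 876 → {(ATL, 2, 2370, NRT), (ATL, 2, 4120, NRT), (ATL, 2, 6440, NRT), (BOS, 36, 6140, HND), (CDG, 19, 6140, HND), (CDG, 24, 2370, NRT), (CDG, 24, 4120, NRT), (CDG, 24, 6440, NRT), (DEN, 1, 2370, NRT), (DEN, 1, 4120, NRT), (DEN, 1, 6440, NRT), (JFK, 34, 6140, HND)}
σ[code = HND and dist != 6440]: keep tuples satisfying code = HND and dist != 6440 → {(BOS, 36, 6140, HND), (CDG, 19, 6140, HND), (JFK, 34, 6140, HND)}
Keep only column(s) hours, code: {(19, HND), (34, HND), (36, HND)}

{(19, HND), (34, HND), (36, HND)}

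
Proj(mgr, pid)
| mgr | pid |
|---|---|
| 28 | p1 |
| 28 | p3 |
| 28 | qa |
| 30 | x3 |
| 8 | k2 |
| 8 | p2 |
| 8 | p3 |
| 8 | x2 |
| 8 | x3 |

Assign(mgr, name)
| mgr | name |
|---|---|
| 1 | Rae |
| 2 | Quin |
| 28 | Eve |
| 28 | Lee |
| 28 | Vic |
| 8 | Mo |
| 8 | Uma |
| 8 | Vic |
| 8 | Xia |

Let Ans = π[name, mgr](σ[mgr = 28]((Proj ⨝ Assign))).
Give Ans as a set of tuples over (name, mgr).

{(Eve, 28), (Lee, 28), (Vic, 28)}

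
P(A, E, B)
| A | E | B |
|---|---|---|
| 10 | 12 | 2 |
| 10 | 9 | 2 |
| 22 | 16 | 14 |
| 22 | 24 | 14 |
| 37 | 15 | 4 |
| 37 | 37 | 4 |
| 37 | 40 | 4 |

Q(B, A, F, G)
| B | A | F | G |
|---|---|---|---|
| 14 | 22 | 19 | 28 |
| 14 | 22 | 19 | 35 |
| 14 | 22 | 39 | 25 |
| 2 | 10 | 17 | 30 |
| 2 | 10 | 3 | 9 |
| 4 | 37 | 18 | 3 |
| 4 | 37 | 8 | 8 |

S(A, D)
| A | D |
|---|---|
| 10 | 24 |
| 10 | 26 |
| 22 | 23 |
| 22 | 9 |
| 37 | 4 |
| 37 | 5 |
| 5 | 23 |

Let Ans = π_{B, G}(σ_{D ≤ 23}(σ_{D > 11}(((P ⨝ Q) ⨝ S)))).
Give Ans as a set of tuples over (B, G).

{(14, 25), (14, 28), (14, 35)}

Natural join on A, B: {(10, 12, 2, 17, 30), (10, 12, 2, 3, 9), (10, 9, 2, 17, 30), (10, 9, 2, 3, 9), (22, 16, 14, 19, 28), (22, 16, 14, 19, 35), (22, 16, 14, 39, 25), (22, 24, 14, 19, 28), (22, 24, 14, 19, 35), (22, 24, 14, 39, 25), (37, 15, 4, 18, 3), (37, 15, 4, 8, 8), (37, 37, 4, 18, 3), (37, 37, 4, 8, 8), (37, 40, 4, 18, 3), (37, 40, 4, 8, 8)}
Natural join on A: {(10, 12, 2, 17, 30, 24), (10, 12, 2, 17, 30, 26), (10, 12, 2, 3, 9, 24), (10, 12, 2, 3, 9, 26), (10, 9, 2, 17, 30, 24), (10, 9, 2, 17, 30, 26), (10, 9, 2, 3, 9, 24), (10, 9, 2, 3, 9, 26), (22, 16, 14, 19, 28, 23), (22, 16, 14, 19, 28, 9), (22, 16, 14, 19, 35, 23), (22, 16, 14, 19, 35, 9), (22, 16, 14, 39, 25, 23), (22, 16, 14, 39, 25, 9), (22, 24, 14, 19, 28, 23), (22, 24, 14, 19, 28, 9), (22, 24, 14, 19, 35, 23), (22, 24, 14, 19, 35, 9), (22, 24, 14, 39, 25, 23), (22, 24, 14, 39, 25, 9), (37, 15, 4, 18, 3, 4), (37, 15, 4, 18, 3, 5), (37, 15, 4, 8, 8, 4), (37, 15, 4, 8, 8, 5), (37, 37, 4, 18, 3, 4), (37, 37, 4, 18, 3, 5), (37, 37, 4, 8, 8, 4), (37, 37, 4, 8, 8, 5), (37, 40, 4, 18, 3, 4), (37, 40, 4, 18, 3, 5), (37, 40, 4, 8, 8, 4), (37, 40, 4, 8, 8, 5)}
Selection D > 11: {(10, 12, 2, 17, 30, 24), (10, 12, 2, 17, 30, 26), (10, 12, 2, 3, 9, 24), (10, 12, 2, 3, 9, 26), (10, 9, 2, 17, 30, 24), (10, 9, 2, 17, 30, 26), (10, 9, 2, 3, 9, 24), (10, 9, 2, 3, 9, 26), (22, 16, 14, 19, 28, 23), (22, 16, 14, 19, 35, 23), (22, 16, 14, 39, 25, 23), (22, 24, 14, 19, 28, 23), (22, 24, 14, 19, 35, 23), (22, 24, 14, 39, 25, 23)}
Selection D ≤ 23: {(22, 16, 14, 19, 28, 23), (22, 16, 14, 19, 35, 23), (22, 16, 14, 39, 25, 23), (22, 24, 14, 19, 28, 23), (22, 24, 14, 19, 35, 23), (22, 24, 14, 39, 25, 23)}
π[B, G]: project onto (B, G) (3 duplicate(s) eliminated) → {(14, 25), (14, 28), (14, 35)}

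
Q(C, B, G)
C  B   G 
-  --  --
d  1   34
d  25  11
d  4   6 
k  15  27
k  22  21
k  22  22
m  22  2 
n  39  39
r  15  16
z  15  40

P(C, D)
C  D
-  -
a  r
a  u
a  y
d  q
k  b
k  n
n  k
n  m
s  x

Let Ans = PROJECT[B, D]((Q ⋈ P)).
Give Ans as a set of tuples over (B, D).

{(1, q), (15, b), (15, n), (22, b), (22, n), (25, q), (39, k), (39, m), (4, q)}

Q ⋈ P (natural join on C): {(d, 1, 34, q), (d, 25, 11, q), (d, 4, 6, q), (k, 15, 27, b), (k, 15, 27, n), (k, 22, 21, b), (k, 22, 21, n), (k, 22, 22, b), (k, 22, 22, n), (n, 39, 39, k), (n, 39, 39, m)}
Keep only column(s) B, D (2 duplicate(s) eliminated): {(1, q), (15, b), (15, n), (22, b), (22, n), (25, q), (39, k), (39, m), (4, q)}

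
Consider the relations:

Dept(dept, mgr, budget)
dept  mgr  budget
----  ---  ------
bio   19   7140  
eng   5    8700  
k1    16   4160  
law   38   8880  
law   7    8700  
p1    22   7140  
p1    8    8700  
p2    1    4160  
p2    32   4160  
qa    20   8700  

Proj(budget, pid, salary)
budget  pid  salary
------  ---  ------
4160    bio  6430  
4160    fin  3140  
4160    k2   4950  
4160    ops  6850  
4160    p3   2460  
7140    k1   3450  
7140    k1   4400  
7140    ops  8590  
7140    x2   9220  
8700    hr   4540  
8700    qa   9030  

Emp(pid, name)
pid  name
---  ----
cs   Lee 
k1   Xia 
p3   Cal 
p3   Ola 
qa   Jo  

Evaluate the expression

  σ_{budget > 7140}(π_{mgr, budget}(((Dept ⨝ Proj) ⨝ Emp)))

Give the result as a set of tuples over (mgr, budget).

{(20, 8700), (5, 8700), (7, 8700), (8, 8700)}

Dept ⋈ Proj (natural join on budget): {(bio, 19, 7140, k1, 3450), (bio, 19, 7140, k1, 4400), (bio, 19, 7140, ops, 8590), (bio, 19, 7140, x2, 9220), (eng, 5, 8700, hr, 4540), (eng, 5, 8700, qa, 9030), (k1, 16, 4160, bio, 6430), (k1, 16, 4160, fin, 3140), (k1, 16, 4160, k2, 4950), (k1, 16, 4160, ops, 6850), (k1, 16, 4160, p3, 2460), (law, 7, 8700, hr, 4540), (law, 7, 8700, qa, 9030), (p1, 22, 7140, k1, 3450), (p1, 22, 7140, k1, 4400), (p1, 22, 7140, ops, 8590), (p1, 22, 7140, x2, 9220), (p1, 8, 8700, hr, 4540), (p1, 8, 8700, qa, 9030), (p2, 1, 4160, bio, 6430), (p2, 1, 4160, fin, 3140), (p2, 1, 4160, k2, 4950), (p2, 1, 4160, ops, 6850), (p2, 1, 4160, p3, 2460), (p2, 32, 4160, bio, 6430), (p2, 32, 4160, fin, 3140), (p2, 32, 4160, k2, 4950), (p2, 32, 4160, ops, 6850), (p2, 32, 4160, p3, 2460), (qa, 20, 8700, hr, 4540), (qa, 20, 8700, qa, 9030)}
(Dept ⨝ Proj) ⋈ Emp (natural join on pid): {(bio, 19, 7140, k1, 3450, Xia), (bio, 19, 7140, k1, 4400, Xia), (eng, 5, 8700, qa, 9030, Jo), (k1, 16, 4160, p3, 2460, Cal), (k1, 16, 4160, p3, 2460, Ola), (law, 7, 8700, qa, 9030, Jo), (p1, 22, 7140, k1, 3450, Xia), (p1, 22, 7140, k1, 4400, Xia), (p1, 8, 8700, qa, 9030, Jo), (p2, 1, 4160, p3, 2460, Cal), (p2, 1, 4160, p3, 2460, Ola), (p2, 32, 4160, p3, 2460, Cal), (p2, 32, 4160, p3, 2460, Ola), (qa, 20, 8700, qa, 9030, Jo)}
π[mgr, budget]: project onto (mgr, budget) (5 duplicate(s) eliminated) → {(1, 4160), (16, 4160), (19, 7140), (20, 8700), (22, 7140), (32, 4160), (5, 8700), (7, 8700), (8, 8700)}
Apply σ_{budget > 7140}; surviving tuples: {(20, 8700), (5, 8700), (7, 8700), (8, 8700)}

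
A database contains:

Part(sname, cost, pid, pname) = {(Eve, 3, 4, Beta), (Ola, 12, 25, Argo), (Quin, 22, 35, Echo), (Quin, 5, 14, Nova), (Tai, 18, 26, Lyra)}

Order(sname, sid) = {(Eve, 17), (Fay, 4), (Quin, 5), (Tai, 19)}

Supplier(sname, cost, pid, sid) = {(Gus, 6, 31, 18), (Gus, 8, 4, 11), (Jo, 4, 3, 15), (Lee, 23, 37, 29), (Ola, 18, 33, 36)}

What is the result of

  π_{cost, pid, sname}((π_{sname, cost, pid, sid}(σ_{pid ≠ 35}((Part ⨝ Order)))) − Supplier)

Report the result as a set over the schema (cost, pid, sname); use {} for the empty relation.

Joining Part and Order on sname yields {(Eve, 3, 4, Beta, 17), (Quin, 22, 35, Echo, 5), (Quin, 5, 14, Nova, 5), (Tai, 18, 26, Lyra, 19)}.
Filtering on pid ≠ 35 leaves {(Eve, 3, 4, Beta, 17), (Quin, 5, 14, Nova, 5), (Tai, 18, 26, Lyra, 19)}.
π_{sname, cost, pid, sid} gives {(Eve, 3, 4, 17), (Quin, 5, 14, 5), (Tai, 18, 26, 19)}.
Set difference of the two operands is {(Eve, 3, 4, 17), (Quin, 5, 14, 5), (Tai, 18, 26, 19)}.
π_{cost, pid, sname} gives {(18, 26, Tai), (3, 4, Eve), (5, 14, Quin)}.

{(18, 26, Tai), (3, 4, Eve), (5, 14, Quin)}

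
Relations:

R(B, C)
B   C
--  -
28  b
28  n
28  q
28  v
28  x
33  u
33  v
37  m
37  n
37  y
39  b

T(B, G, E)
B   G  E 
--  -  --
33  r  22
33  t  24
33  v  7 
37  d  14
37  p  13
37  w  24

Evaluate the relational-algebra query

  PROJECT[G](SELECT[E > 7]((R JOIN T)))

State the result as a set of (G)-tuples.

{d, p, r, t, w}

Joining R and T on B yields {(33, u, r, 22), (33, u, t, 24), (33, u, v, 7), (33, v, r, 22), (33, v, t, 24), (33, v, v, 7), (37, m, d, 14), (37, m, p, 13), (37, m, w, 24), (37, n, d, 14), (37, n, p, 13), (37, n, w, 24), (37, y, d, 14), (37, y, p, 13), (37, y, w, 24)}.
Selection E > 7: {(33, u, r, 22), (33, u, t, 24), (33, v, r, 22), (33, v, t, 24), (37, m, d, 14), (37, m, p, 13), (37, m, w, 24), (37, n, d, 14), (37, n, p, 13), (37, n, w, 24), (37, y, d, 14), (37, y, p, 13), (37, y, w, 24)}
Projecting to G (8 duplicate(s) eliminated): {d, p, r, t, w}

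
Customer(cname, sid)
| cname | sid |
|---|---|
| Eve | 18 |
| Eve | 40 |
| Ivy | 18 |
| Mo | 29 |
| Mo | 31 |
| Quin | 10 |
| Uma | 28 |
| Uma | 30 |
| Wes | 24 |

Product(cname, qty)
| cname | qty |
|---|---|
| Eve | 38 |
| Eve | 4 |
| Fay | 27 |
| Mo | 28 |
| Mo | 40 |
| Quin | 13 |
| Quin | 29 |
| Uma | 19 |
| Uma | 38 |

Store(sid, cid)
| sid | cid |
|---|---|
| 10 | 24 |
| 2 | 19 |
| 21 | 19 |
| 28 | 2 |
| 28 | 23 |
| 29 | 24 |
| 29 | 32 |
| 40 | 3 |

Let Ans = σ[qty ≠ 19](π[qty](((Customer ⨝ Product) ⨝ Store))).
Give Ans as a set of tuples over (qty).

Joining Customer and Product on cname yields {(Eve, 18, 38), (Eve, 18, 4), (Eve, 40, 38), (Eve, 40, 4), (Mo, 29, 28), (Mo, 29, 40), (Mo, 31, 28), (Mo, 31, 40), (Quin, 10, 13), (Quin, 10, 29), (Uma, 28, 19), (Uma, 28, 38), (Uma, 30, 19), (Uma, 30, 38)}.
Joining (Customer ⨝ Product) and Store on sid yields {(Eve, 40, 38, 3), (Eve, 40, 4, 3), (Mo, 29, 28, 24), (Mo, 29, 28, 32), (Mo, 29, 40, 24), (Mo, 29, 40, 32), (Quin, 10, 13, 24), (Quin, 10, 29, 24), (Uma, 28, 19, 2), (Uma, 28, 19, 23), (Uma, 28, 38, 2), (Uma, 28, 38, 23)}.
Keep only column(s) qty (5 duplicate(s) eliminated): {13, 19, 28, 29, 38, 4, 40}
σ[qty ≠ 19]: keep tuples satisfying qty ≠ 19 → {13, 28, 29, 38, 4, 40}

{13, 28, 29, 38, 4, 40}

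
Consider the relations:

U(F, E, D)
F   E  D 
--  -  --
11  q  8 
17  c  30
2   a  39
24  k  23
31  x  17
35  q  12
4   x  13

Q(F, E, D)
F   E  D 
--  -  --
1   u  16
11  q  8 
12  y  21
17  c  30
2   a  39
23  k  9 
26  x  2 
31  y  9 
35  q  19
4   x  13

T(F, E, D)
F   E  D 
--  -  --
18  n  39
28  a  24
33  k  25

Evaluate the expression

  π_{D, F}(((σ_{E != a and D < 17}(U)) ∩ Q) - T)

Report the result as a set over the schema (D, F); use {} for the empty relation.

Selection E != a and D < 17: {(11, q, 8), (35, q, 12), (4, x, 13)}
Taking the intersection: {(11, q, 8), (4, x, 13)}
Taking the difference: {(11, q, 8), (4, x, 13)}
Projecting to D, F: {(13, 4), (8, 11)}

{(13, 4), (8, 11)}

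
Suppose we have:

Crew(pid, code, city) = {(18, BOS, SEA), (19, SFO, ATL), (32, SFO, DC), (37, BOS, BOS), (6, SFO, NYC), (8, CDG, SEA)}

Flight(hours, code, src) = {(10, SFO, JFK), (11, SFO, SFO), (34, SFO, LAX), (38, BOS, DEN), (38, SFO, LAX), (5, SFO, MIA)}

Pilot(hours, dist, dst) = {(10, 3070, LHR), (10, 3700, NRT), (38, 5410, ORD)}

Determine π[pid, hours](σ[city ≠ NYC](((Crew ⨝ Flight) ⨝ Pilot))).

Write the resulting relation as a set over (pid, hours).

Natural join on code: {(18, BOS, SEA, 38, DEN), (19, SFO, ATL, 10, JFK), (19, SFO, ATL, 11, SFO), (19, SFO, ATL, 34, LAX), (19, SFO, ATL, 38, LAX), (19, SFO, ATL, 5, MIA), (32, SFO, DC, 10, JFK), (32, SFO, DC, 11, SFO), (32, SFO, DC, 34, LAX), (32, SFO, DC, 38, LAX), (32, SFO, DC, 5, MIA), (37, BOS, BOS, 38, DEN), (6, SFO, NYC, 10, JFK), (6, SFO, NYC, 11, SFO), (6, SFO, NYC, 34, LAX), (6, SFO, NYC, 38, LAX), (6, SFO, NYC, 5, MIA)}
Natural join on hours: {(18, BOS, SEA, 38, DEN, 5410, ORD), (19, SFO, ATL, 10, JFK, 3070, LHR), (19, SFO, ATL, 10, JFK, 3700, NRT), (19, SFO, ATL, 38, LAX, 5410, ORD), (32, SFO, DC, 10, JFK, 3070, LHR), (32, SFO, DC, 10, JFK, 3700, NRT), (32, SFO, DC, 38, LAX, 5410, ORD), (37, BOS, BOS, 38, DEN, 5410, ORD), (6, SFO, NYC, 10, JFK, 3070, LHR), (6, SFO, NYC, 10, JFK, 3700, NRT), (6, SFO, NYC, 38, LAX, 5410, ORD)}
σ[city ≠ NYC]: keep tuples satisfying city ≠ NYC → {(18, BOS, SEA, 38, DEN, 5410, ORD), (19, SFO, ATL, 10, JFK, 3070, LHR), (19, SFO, ATL, 10, JFK, 3700, NRT), (19, SFO, ATL, 38, LAX, 5410, ORD), (32, SFO, DC, 10, JFK, 3070, LHR), (32, SFO, DC, 10, JFK, 3700, NRT), (32, SFO, DC, 38, LAX, 5410, ORD), (37, BOS, BOS, 38, DEN, 5410, ORD)}
Keep only column(s) pid, hours (2 duplicate(s) eliminated): {(18, 38), (19, 10), (19, 38), (32, 10), (32, 38), (37, 38)}

{(18, 38), (19, 10), (19, 38), (32, 10), (32, 38), (37, 38)}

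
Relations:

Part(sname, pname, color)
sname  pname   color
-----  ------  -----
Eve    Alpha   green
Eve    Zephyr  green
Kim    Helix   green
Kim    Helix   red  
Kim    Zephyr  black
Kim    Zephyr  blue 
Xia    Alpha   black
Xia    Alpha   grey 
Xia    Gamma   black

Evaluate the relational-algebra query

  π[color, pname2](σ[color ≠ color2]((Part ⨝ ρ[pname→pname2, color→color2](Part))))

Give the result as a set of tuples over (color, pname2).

{(black, Alpha), (black, Helix), (black, Zephyr), (blue, Helix), (blue, Zephyr), (green, Helix), (green, Zephyr), (grey, Alpha), (grey, Gamma), (red, Helix), (red, Zephyr)}

ρ[pname→pname2, color→color2]: schema becomes (sname, pname2, color2); tuples unchanged.
Joining Part and ρ[pname→pname2, color→color2](Part) on sname yields {(Eve, Alpha, green, Alpha, green), (Eve, Alpha, green, Zephyr, green), (Eve, Zephyr, green, Alpha, green), (Eve, Zephyr, green, Zephyr, green), (Kim, Helix, green, Helix, green), (Kim, Helix, green, Helix, red), (Kim, Helix, green, Zephyr, black), (Kim, Helix, green, Zephyr, blue), (Kim, Helix, red, Helix, green), (Kim, Helix, red, Helix, red), (Kim, Helix, red, Zephyr, black), (Kim, Helix, red, Zephyr, blue), (Kim, Zephyr, black, Helix, green), (Kim, Zephyr, black, Helix, red), (Kim, Zephyr, black, Zephyr, black), (Kim, Zephyr, black, Zephyr, blue), (Kim, Zephyr, blue, Helix, green), (Kim, Zephyr, blue, Helix, red), (Kim, Zephyr, blue, Zephyr, black), (Kim, Zephyr, blue, Zephyr, blue), (Xia, Alpha, black, Alpha, black), (Xia, Alpha, black, Alpha, grey), (Xia, Alpha, black, Gamma, black), (Xia, Alpha, grey, Alpha, black), (Xia, Alpha, grey, Alpha, grey), (Xia, Alpha, grey, Gamma, black), (Xia, Gamma, black, Alpha, black), (Xia, Gamma, black, Alpha, grey), (Xia, Gamma, black, Gamma, black)}.
Apply σ_{color ≠ color2}; surviving tuples: {(Kim, Helix, green, Helix, red), (Kim, Helix, green, Zephyr, black), (Kim, Helix, green, Zephyr, blue), (Kim, Helix, red, Helix, green), (Kim, Helix, red, Zephyr, black), (Kim, Helix, red, Zephyr, blue), (Kim, Zephyr, black, Helix, green), (Kim, Zephyr, black, Helix, red), (Kim, Zephyr, black, Zephyr, blue), (Kim, Zephyr, blue, Helix, green), (Kim, Zephyr, blue, Helix, red), (Kim, Zephyr, blue, Zephyr, black), (Xia, Alpha, black, Alpha, grey), (Xia, Alpha, grey, Alpha, black), (Xia, Alpha, grey, Gamma, black), (Xia, Gamma, black, Alpha, grey)}
π_{color, pname2} gives {(black, Alpha), (black, Helix), (black, Zephyr), (blue, Helix), (blue, Zephyr), (green, Helix), (green, Zephyr), (grey, Alpha), (grey, Gamma), (red, Helix), (red, Zephyr)} (5 duplicate(s) eliminated).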